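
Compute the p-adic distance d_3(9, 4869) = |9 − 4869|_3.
d_3(9, 4869) = 1/243

Step 1 — x − y = 9 − 4869 = -4860. Step 2 — v_3(-4860) = 5 (factor: -4860 = −(3^5 · 20); the sign does not affect v_p). Step 3 — |x − y|_3 = 3^{-5} = 1/243.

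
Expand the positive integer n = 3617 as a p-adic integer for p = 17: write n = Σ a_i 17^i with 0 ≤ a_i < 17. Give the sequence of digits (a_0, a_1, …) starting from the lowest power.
(a_0, a_1, …) = (13, 8, 12)

Repeated division by 17 gives the digits low-to-high: 3617 = 13 + 8·17^1 + 12·17^2. Digit sequence: (13, 8, 12).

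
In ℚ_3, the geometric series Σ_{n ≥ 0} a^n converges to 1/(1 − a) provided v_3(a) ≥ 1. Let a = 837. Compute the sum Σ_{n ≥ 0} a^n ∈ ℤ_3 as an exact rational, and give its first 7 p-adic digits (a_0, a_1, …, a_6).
Σ a^n = 1/(1 − a) = -1/836;  first 7 digits = (1, 0, 0, 1, 1, 0, 2)

v_3(a) = 3 ≥ 1, so the series converges in ℤ_3 to 1/(1 − a) = 1/(1 − 837) = -1/836. Expand this rational in ℤ_3: compute digits iteratively via d_i = x_i mod 3, x_{i+1} = (x_i − d_i)/3. The first 7 digits are (1, 0, 0, 1, 1, 0, 2).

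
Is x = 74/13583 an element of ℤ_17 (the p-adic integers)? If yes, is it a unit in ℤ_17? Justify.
x ∉ ℤ_17 (v_17(x) = -2 < 0)

ℤ_17 = {x ∈ ℚ_17 : v_17(x) ≥ 0} and ℤ_17^× = {x ∈ ℤ_17 : v_17(x) = 0}. Here v_17(74/13583) = v_17(num) − v_17(den) = -2; compare against these criteria.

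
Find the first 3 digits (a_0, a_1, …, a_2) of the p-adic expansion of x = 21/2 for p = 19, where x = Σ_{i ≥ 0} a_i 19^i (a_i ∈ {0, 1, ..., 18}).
(a_0, …, a_2) = (1, 10, 9)

v_19(21/2) = 0 (numerator and denominator both coprime to 19), so x ∈ ℤ_19^×. Compute digits iteratively via a_i = x_i mod 19, x_{i+1} = (x_i − a_i)/19, with x_0 = x:
  x_0 = 21/2;  a_0 = 1;  x_1 = (x_0 − 1)/19 = 1/2
  x_1 = 1/2;  a_1 = 10;  x_2 = (x_1 − 10)/19 = -1/2
  x_2 = -1/2;  a_2 = 9;  x_3 = (x_2 − 9)/19 = -1/2
Digits: (1, 10, 9).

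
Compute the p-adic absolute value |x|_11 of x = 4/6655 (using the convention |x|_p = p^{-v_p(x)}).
|4/6655|_11 = 1331

Step 1 — compute v_11(x) by factoring powers of 11 out of the numerator and denominator: v_11(4/6655) = -3. Step 2 — apply |x|_p = p^{-v_p(x)} = 11^{3} = 1331.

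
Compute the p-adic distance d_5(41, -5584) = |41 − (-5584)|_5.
d_5(41, -5584) = 1/625

Step 1 — x − y = 41 − (-5584) = 5625. Step 2 — v_5(5625) = 4 (factor: 5625 = (5^4 · 9); the sign does not affect v_p). Step 3 — |x − y|_5 = 5^{-4} = 1/625.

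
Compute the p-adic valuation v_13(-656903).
v_13(-656903) = 4

v_13(n) is the largest exponent k such that 13^k divides n. Factor out: -656903 = -13^4 · 23. (Sign doesn't affect v_p.) So v_13(-656903) = 4.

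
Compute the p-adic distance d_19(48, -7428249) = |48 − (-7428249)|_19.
d_19(48, -7428249) = 1/2476099

Step 1 — x − y = 48 − (-7428249) = 7428297. Step 2 — v_19(7428297) = 5 (factor: 7428297 = (19^5 · 3); the sign does not affect v_p). Step 3 — |x − y|_19 = 19^{-5} = 1/2476099.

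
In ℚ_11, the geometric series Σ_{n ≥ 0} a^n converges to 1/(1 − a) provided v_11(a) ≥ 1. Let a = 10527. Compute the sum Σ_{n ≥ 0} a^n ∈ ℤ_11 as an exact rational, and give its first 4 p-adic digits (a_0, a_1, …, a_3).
Σ a^n = 1/(1 − a) = -1/10526;  first 4 digits = (1, 0, 10, 7)

v_11(a) = 2 ≥ 1, so the series converges in ℤ_11 to 1/(1 − a) = 1/(1 − 10527) = -1/10526. Expand this rational in ℤ_11: compute digits iteratively via d_i = x_i mod 11, x_{i+1} = (x_i − d_i)/11. The first 4 digits are (1, 0, 10, 7).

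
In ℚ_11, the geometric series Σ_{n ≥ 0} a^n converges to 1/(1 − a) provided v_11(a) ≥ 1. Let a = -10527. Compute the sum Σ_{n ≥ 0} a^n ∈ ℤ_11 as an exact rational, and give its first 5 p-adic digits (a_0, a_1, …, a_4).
Σ a^n = 1/(1 − a) = 1/10528;  first 5 digits = (1, 0, 1, 3, 0)

v_11(a) = 2 ≥ 1, so the series converges in ℤ_11 to 1/(1 − a) = 1/(1 − (-10527)) = 1/10528. Expand this rational in ℤ_11: compute digits iteratively via d_i = x_i mod 11, x_{i+1} = (x_i − d_i)/11. The first 5 digits are (1, 0, 1, 3, 0).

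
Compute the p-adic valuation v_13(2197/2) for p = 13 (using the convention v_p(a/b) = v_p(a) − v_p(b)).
v_13(2197/2) = 3

Factor powers of 13 from the numerator and denominator of the reduced fraction: 2197 = 13^3 · 1 and 2 = 13^0 · 2. Apply v_p(a/b) = v_p(a) − v_p(b): v_13(2197/2) = 3 − 0 = 3.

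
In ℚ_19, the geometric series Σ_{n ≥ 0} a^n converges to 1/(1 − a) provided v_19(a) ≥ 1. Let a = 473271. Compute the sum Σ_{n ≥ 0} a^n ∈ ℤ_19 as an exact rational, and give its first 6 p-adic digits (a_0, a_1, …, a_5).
Σ a^n = 1/(1 − a) = -1/473270;  first 6 digits = (1, 0, 0, 12, 3, 0)

v_19(a) = 3 ≥ 1, so the series converges in ℤ_19 to 1/(1 − a) = 1/(1 − 473271) = -1/473270. Expand this rational in ℤ_19: compute digits iteratively via d_i = x_i mod 19, x_{i+1} = (x_i − d_i)/19. The first 6 digits are (1, 0, 0, 12, 3, 0).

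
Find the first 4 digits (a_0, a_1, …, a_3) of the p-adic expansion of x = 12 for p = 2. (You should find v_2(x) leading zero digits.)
(a_0, …, a_3) = (0, 0, 1, 1)

v_2(12) = 2, so a_0 = ... = a_1 = 0. Factor out: x = 2^2 · u with u = 3 a unit in ℤ_2. Expand u iteratively via a_{v+i} = u_i mod 2, u_{i+1} = (u_i − a_{v+i})/2:
  u_0 = 3;  a_2 = 1;  u_1 = (u_0 − 1)/2 = 1
  u_1 = 1;  a_3 = 1;  u_2 = (u_1 − 1)/2 = 0
Digits: (0, 0, 1, 1).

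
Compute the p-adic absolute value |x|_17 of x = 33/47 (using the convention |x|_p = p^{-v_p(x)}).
|33/47|_17 = 1

Step 1 — compute v_17(x) by factoring powers of 17 out of the numerator and denominator: v_17(33/47) = 0. Step 2 — apply |x|_p = p^{-v_p(x)} = 17^{0} = 1.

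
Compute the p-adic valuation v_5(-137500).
v_5(-137500) = 5

v_5(n) is the largest exponent k such that 5^k divides n. Factor out: -137500 = -5^5 · 44. (Sign doesn't affect v_p.) So v_5(-137500) = 5.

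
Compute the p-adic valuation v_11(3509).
v_11(3509) = 2

v_11(n) is the largest exponent k such that 11^k divides n. Factor out: 3509 = 11^2 · 29. (Sign doesn't affect v_p.) So v_11(3509) = 2.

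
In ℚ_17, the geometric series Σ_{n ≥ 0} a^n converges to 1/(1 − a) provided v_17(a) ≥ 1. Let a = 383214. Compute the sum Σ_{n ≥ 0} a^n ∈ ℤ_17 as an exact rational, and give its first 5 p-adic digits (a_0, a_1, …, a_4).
Σ a^n = 1/(1 − a) = -1/383213;  first 5 digits = (1, 0, 0, 10, 4)

v_17(a) = 3 ≥ 1, so the series converges in ℤ_17 to 1/(1 − a) = 1/(1 − 383214) = -1/383213. Expand this rational in ℤ_17: compute digits iteratively via d_i = x_i mod 17, x_{i+1} = (x_i − d_i)/17. The first 5 digits are (1, 0, 0, 10, 4).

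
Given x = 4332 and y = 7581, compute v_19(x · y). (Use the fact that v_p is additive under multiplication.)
v_19(32840892) = 4

v_p(x) = 2 (factor: 4332 = 19^2 · 12); v_p(y) = 2 (factor: 7581 = 19^2 · 21). Additivity: v_p(xy) = v_p(x) + v_p(y) = 2 + 2 = 4. (Direct check: xy = 32840892 = 19^4 · (252).)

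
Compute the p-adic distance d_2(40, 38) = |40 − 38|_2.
d_2(40, 38) = 1/2

Step 1 — x − y = 40 − 38 = 2. Step 2 — v_2(2) = 1 (factor: 2 = (2^1 · 1); the sign does not affect v_p). Step 3 — |x − y|_2 = 2^{-1} = 1/2.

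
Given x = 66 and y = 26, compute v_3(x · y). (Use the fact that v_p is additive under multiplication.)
v_3(1716) = 1

v_p(x) = 1 (factor: 66 = 3^1 · 22); v_p(y) = 0 (factor: 26 = 3^0 · 26). Additivity: v_p(xy) = v_p(x) + v_p(y) = 1 + 0 = 1. (Direct check: xy = 1716 = 3^1 · (572).)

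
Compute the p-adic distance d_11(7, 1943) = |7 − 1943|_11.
d_11(7, 1943) = 1/121

Step 1 — x − y = 7 − 1943 = -1936. Step 2 — v_11(-1936) = 2 (factor: -1936 = −(11^2 · 16); the sign does not affect v_p). Step 3 — |x − y|_11 = 11^{-2} = 1/121.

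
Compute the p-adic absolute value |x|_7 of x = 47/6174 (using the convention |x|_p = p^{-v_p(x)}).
|47/6174|_7 = 343

Step 1 — compute v_7(x) by factoring powers of 7 out of the numerator and denominator: v_7(47/6174) = -3. Step 2 — apply |x|_p = p^{-v_p(x)} = 7^{3} = 343.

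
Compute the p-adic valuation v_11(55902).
v_11(55902) = 3

v_11(n) is the largest exponent k such that 11^k divides n. Factor out: 55902 = 11^3 · 42. (Sign doesn't affect v_p.) So v_11(55902) = 3.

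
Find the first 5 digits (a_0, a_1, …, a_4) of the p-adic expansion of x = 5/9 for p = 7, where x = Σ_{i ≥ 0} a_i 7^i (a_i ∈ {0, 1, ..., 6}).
(a_0, …, a_4) = (6, 0, 3, 5, 0)

v_7(5/9) = 0 (numerator and denominator both coprime to 7), so x ∈ ℤ_7^×. Compute digits iteratively via a_i = x_i mod 7, x_{i+1} = (x_i − a_i)/7, with x_0 = x:
  x_0 = 5/9;  a_0 = 6;  x_1 = (x_0 − 6)/7 = -7/9
  x_1 = -7/9;  a_1 = 0;  x_2 = (x_1 − 0)/7 = -1/9
  x_2 = -1/9;  a_2 = 3;  x_3 = (x_2 − 3)/7 = -4/9
  x_3 = -4/9;  a_3 = 5;  x_4 = (x_3 − 5)/7 = -7/9
  x_4 = -7/9;  a_4 = 0;  x_5 = (x_4 − 0)/7 = -1/9
Digits: (6, 0, 3, 5, 0).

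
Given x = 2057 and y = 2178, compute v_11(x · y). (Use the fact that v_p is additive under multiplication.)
v_11(4480146) = 4

v_p(x) = 2 (factor: 2057 = 11^2 · 17); v_p(y) = 2 (factor: 2178 = 11^2 · 18). Additivity: v_p(xy) = v_p(x) + v_p(y) = 2 + 2 = 4. (Direct check: xy = 4480146 = 11^4 · (306).)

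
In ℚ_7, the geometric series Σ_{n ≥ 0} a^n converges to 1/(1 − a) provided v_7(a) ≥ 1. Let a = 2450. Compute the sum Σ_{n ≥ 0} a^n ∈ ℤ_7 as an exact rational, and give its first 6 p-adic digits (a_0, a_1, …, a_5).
Σ a^n = 1/(1 − a) = -1/2449;  first 6 digits = (1, 0, 1, 0, 2, 0)

v_7(a) = 2 ≥ 1, so the series converges in ℤ_7 to 1/(1 − a) = 1/(1 − 2450) = -1/2449. Expand this rational in ℤ_7: compute digits iteratively via d_i = x_i mod 7, x_{i+1} = (x_i − d_i)/7. The first 6 digits are (1, 0, 1, 0, 2, 0).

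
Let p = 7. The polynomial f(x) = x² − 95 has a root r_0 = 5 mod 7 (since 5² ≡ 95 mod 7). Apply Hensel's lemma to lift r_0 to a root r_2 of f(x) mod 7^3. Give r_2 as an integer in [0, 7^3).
r_2 = 110 (mod 343)

Hensel's recurrence: r_{i+1} = r_i − f(r_i)·(f′(r_i))^{-1} mod 7^{i+2}, with f′(x) = 2x. Iterate:
  r_0 = 5 (mod 7)
  r_1 = 12 (mod 49)
  r_2 = 110 (mod 343)
Final: r_2 = 110, and one checks f(r_2) ≡ 0 mod 7^3.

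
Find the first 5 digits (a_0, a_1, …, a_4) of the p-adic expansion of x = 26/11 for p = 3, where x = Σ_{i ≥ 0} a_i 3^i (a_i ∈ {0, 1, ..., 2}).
(a_0, …, a_4) = (1, 1, 2, 2, 1)

v_3(26/11) = 0 (numerator and denominator both coprime to 3), so x ∈ ℤ_3^×. Compute digits iteratively via a_i = x_i mod 3, x_{i+1} = (x_i − a_i)/3, with x_0 = x:
  x_0 = 26/11;  a_0 = 1;  x_1 = (x_0 − 1)/3 = 5/11
  x_1 = 5/11;  a_1 = 1;  x_2 = (x_1 − 1)/3 = -2/11
  x_2 = -2/11;  a_2 = 2;  x_3 = (x_2 − 2)/3 = -8/11
  x_3 = -8/11;  a_3 = 2;  x_4 = (x_3 − 2)/3 = -10/11
  x_4 = -10/11;  a_4 = 1;  x_5 = (x_4 − 1)/3 = -7/11
Digits: (1, 1, 2, 2, 1).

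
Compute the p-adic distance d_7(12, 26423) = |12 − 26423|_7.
d_7(12, 26423) = 1/2401

Step 1 — x − y = 12 − 26423 = -26411. Step 2 — v_7(-26411) = 4 (factor: -26411 = −(7^4 · 11); the sign does not affect v_p). Step 3 — |x − y|_7 = 7^{-4} = 1/2401.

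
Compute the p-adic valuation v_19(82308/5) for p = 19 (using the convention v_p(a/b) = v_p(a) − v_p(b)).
v_19(82308/5) = 3

Factor powers of 19 from the numerator and denominator of the reduced fraction: 82308 = 19^3 · 12 and 5 = 19^0 · 5. Apply v_p(a/b) = v_p(a) − v_p(b): v_19(82308/5) = 3 − 0 = 3.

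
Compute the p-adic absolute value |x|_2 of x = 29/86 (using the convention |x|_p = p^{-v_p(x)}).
|29/86|_2 = 2

Step 1 — compute v_2(x) by factoring powers of 2 out of the numerator and denominator: v_2(29/86) = -1. Step 2 — apply |x|_p = p^{-v_p(x)} = 2^{1} = 2.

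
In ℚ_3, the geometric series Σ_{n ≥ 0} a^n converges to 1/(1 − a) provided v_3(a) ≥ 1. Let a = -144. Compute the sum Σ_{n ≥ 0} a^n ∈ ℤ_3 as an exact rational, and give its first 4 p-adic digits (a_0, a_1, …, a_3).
Σ a^n = 1/(1 − a) = 1/145;  first 4 digits = (1, 0, 2, 0)

v_3(a) = 2 ≥ 1, so the series converges in ℤ_3 to 1/(1 − a) = 1/(1 − (-144)) = 1/145. Expand this rational in ℤ_3: compute digits iteratively via d_i = x_i mod 3, x_{i+1} = (x_i − d_i)/3. The first 4 digits are (1, 0, 2, 0).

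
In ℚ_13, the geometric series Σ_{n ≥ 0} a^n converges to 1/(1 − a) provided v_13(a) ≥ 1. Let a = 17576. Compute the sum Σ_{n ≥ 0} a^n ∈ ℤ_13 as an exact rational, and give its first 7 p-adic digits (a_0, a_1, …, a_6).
Σ a^n = 1/(1 − a) = -1/17575;  first 7 digits = (1, 0, 0, 8, 0, 0, 12)

v_13(a) = 3 ≥ 1, so the series converges in ℤ_13 to 1/(1 − a) = 1/(1 − 17576) = -1/17575. Expand this rational in ℤ_13: compute digits iteratively via d_i = x_i mod 13, x_{i+1} = (x_i − d_i)/13. The first 7 digits are (1, 0, 0, 8, 0, 0, 12).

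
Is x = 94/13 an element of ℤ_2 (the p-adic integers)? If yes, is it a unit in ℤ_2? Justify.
x ∈ ℤ_2 but not a unit; v_2(x) = 1 > 0

ℤ_2 = {x ∈ ℚ_2 : v_2(x) ≥ 0} and ℤ_2^× = {x ∈ ℤ_2 : v_2(x) = 0}. Here v_2(94/13) = v_2(num) − v_2(den) = 1; compare against these criteria.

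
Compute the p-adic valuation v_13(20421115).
v_13(20421115) = 5

v_13(n) is the largest exponent k such that 13^k divides n. Factor out: 20421115 = 13^5 · 55. (Sign doesn't affect v_p.) So v_13(20421115) = 5.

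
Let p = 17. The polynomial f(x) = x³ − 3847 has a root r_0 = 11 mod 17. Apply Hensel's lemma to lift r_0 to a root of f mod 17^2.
r_1 = 45 (mod 289)

Hensel: r_{i+1} = r_i − f(r_i)/f′(r_i) mod 17^{i+2}, where f′(x) = 3x². Iterate:
  r_0 = 11 (mod 17)
  r_1 = 45 (mod 289)
Final: r = 45 with f(r) ≡ 0 mod 17^2.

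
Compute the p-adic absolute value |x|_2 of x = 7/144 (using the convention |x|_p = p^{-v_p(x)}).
|7/144|_2 = 16

Step 1 — compute v_2(x) by factoring powers of 2 out of the numerator and denominator: v_2(7/144) = -4. Step 2 — apply |x|_p = p^{-v_p(x)} = 2^{4} = 16.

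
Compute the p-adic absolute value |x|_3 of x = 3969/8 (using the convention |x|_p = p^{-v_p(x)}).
|3969/8|_3 = 1/81

Step 1 — compute v_3(x) by factoring powers of 3 out of the numerator and denominator: v_3(3969/8) = 4. Step 2 — apply |x|_p = p^{-v_p(x)} = 3^{-4} = 1/81.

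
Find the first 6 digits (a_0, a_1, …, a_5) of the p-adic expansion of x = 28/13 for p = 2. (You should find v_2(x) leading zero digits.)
(a_0, …, a_5) = (0, 0, 1, 1, 0, 0)

v_2(28/13) = 2, so a_0 = ... = a_1 = 0. Factor out: x = 2^2 · u with u = 7/13 a unit in ℤ_2. Expand u iteratively via a_{v+i} = u_i mod 2, u_{i+1} = (u_i − a_{v+i})/2:
  u_0 = 7/13;  a_2 = 1;  u_1 = (u_0 − 1)/2 = -3/13
  u_1 = -3/13;  a_3 = 1;  u_2 = (u_1 − 1)/2 = -8/13
  u_2 = -8/13;  a_4 = 0;  u_3 = (u_2 − 0)/2 = -4/13
  u_3 = -4/13;  a_5 = 0;  u_4 = (u_3 − 0)/2 = -2/13
Digits: (0, 0, 1, 1, 0, 0).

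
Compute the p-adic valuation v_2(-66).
v_2(-66) = 1

v_2(n) is the largest exponent k such that 2^k divides n. Factor out: -66 = -2^1 · 33. (Sign doesn't affect v_p.) So v_2(-66) = 1.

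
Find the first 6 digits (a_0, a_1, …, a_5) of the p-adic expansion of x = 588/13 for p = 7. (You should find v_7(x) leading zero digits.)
(a_0, …, a_5) = (0, 0, 2, 2, 4, 1)

v_7(588/13) = 2, so a_0 = ... = a_1 = 0. Factor out: x = 7^2 · u with u = 12/13 a unit in ℤ_7. Expand u iteratively via a_{v+i} = u_i mod 7, u_{i+1} = (u_i − a_{v+i})/7:
  u_0 = 12/13;  a_2 = 2;  u_1 = (u_0 − 2)/7 = -2/13
  u_1 = -2/13;  a_3 = 2;  u_2 = (u_1 − 2)/7 = -4/13
  u_2 = -4/13;  a_4 = 4;  u_3 = (u_2 − 4)/7 = -8/13
  u_3 = -8/13;  a_5 = 1;  u_4 = (u_3 − 1)/7 = -3/13
Digits: (0, 0, 2, 2, 4, 1).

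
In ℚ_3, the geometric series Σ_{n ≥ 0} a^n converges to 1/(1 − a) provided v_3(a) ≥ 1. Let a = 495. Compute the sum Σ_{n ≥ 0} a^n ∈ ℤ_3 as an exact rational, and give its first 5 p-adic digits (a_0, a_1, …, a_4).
Σ a^n = 1/(1 − a) = -1/494;  first 5 digits = (1, 0, 1, 0, 1)

v_3(a) = 2 ≥ 1, so the series converges in ℤ_3 to 1/(1 − a) = 1/(1 − 495) = -1/494. Expand this rational in ℤ_3: compute digits iteratively via d_i = x_i mod 3, x_{i+1} = (x_i − d_i)/3. The first 5 digits are (1, 0, 1, 0, 1).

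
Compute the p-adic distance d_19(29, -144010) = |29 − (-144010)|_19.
d_19(29, -144010) = 1/6859

Step 1 — x − y = 29 − (-144010) = 144039. Step 2 — v_19(144039) = 3 (factor: 144039 = (19^3 · 21); the sign does not affect v_p). Step 3 — |x − y|_19 = 19^{-3} = 1/6859.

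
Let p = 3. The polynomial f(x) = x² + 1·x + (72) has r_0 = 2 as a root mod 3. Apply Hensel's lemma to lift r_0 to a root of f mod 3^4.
r_3 = 71 (mod 81)

Hensel: r_{i+1} = r_i − f(r_i)·(f′(r_i))^{-1} mod 3^{i+2}, f′(x) = 2x + 1. Iterate:
  r_0 = 2 (mod 3)
  r_1 = 8 (mod 9)
  r_2 = 17 (mod 27)
  r_3 = 71 (mod 81)
Final: r = 71 satisfies f(r) ≡ 0 mod 3^4.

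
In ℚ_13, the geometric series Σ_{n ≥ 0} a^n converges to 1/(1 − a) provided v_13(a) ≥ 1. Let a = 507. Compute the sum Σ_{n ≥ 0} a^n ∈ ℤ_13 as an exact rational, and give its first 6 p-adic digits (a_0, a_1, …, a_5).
Σ a^n = 1/(1 − a) = -1/506;  first 6 digits = (1, 0, 3, 0, 9, 0)

v_13(a) = 2 ≥ 1, so the series converges in ℤ_13 to 1/(1 − a) = 1/(1 − 507) = -1/506. Expand this rational in ℤ_13: compute digits iteratively via d_i = x_i mod 13, x_{i+1} = (x_i − d_i)/13. The first 6 digits are (1, 0, 3, 0, 9, 0).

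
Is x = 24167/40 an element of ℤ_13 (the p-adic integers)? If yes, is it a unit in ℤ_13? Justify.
x ∈ ℤ_13 but not a unit; v_13(x) = 3 > 0

ℤ_13 = {x ∈ ℚ_13 : v_13(x) ≥ 0} and ℤ_13^× = {x ∈ ℤ_13 : v_13(x) = 0}. Here v_13(24167/40) = v_13(num) − v_13(den) = 3; compare against these criteria.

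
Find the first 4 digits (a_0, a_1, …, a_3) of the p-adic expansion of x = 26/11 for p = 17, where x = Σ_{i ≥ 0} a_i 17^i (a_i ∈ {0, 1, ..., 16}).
(a_0, …, a_3) = (7, 9, 1, 3)

v_17(26/11) = 0 (numerator and denominator both coprime to 17), so x ∈ ℤ_17^×. Compute digits iteratively via a_i = x_i mod 17, x_{i+1} = (x_i − a_i)/17, with x_0 = x:
  x_0 = 26/11;  a_0 = 7;  x_1 = (x_0 − 7)/17 = -3/11
  x_1 = -3/11;  a_1 = 9;  x_2 = (x_1 − 9)/17 = -6/11
  x_2 = -6/11;  a_2 = 1;  x_3 = (x_2 − 1)/17 = -1/11
  x_3 = -1/11;  a_3 = 3;  x_4 = (x_3 − 3)/17 = -2/11
Digits: (7, 9, 1, 3).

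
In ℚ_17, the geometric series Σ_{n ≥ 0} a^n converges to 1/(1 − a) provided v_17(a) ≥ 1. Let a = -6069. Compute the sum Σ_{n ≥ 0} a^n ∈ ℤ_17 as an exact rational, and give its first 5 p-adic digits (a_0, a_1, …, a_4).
Σ a^n = 1/(1 − a) = 1/6070;  first 5 digits = (1, 0, 13, 15, 15)

v_17(a) = 2 ≥ 1, so the series converges in ℤ_17 to 1/(1 − a) = 1/(1 − (-6069)) = 1/6070. Expand this rational in ℤ_17: compute digits iteratively via d_i = x_i mod 17, x_{i+1} = (x_i − d_i)/17. The first 5 digits are (1, 0, 13, 15, 15).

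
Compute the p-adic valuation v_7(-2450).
v_7(-2450) = 2

v_7(n) is the largest exponent k such that 7^k divides n. Factor out: -2450 = -7^2 · 50. (Sign doesn't affect v_p.) So v_7(-2450) = 2.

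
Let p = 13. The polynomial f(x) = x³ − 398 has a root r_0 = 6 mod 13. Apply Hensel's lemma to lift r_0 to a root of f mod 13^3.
r_2 = 812 (mod 2197)

Hensel: r_{i+1} = r_i − f(r_i)/f′(r_i) mod 13^{i+2}, where f′(x) = 3x². Iterate:
  r_0 = 6 (mod 13)
  r_1 = 136 (mod 169)
  r_2 = 812 (mod 2197)
Final: r = 812 with f(r) ≡ 0 mod 13^3.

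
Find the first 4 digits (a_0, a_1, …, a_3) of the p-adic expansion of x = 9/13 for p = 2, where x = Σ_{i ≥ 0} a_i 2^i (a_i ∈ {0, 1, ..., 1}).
(a_0, …, a_3) = (1, 0, 1, 1)

v_2(9/13) = 0 (numerator and denominator both coprime to 2), so x ∈ ℤ_2^×. Compute digits iteratively via a_i = x_i mod 2, x_{i+1} = (x_i − a_i)/2, with x_0 = x:
  x_0 = 9/13;  a_0 = 1;  x_1 = (x_0 − 1)/2 = -2/13
  x_1 = -2/13;  a_1 = 0;  x_2 = (x_1 − 0)/2 = -1/13
  x_2 = -1/13;  a_2 = 1;  x_3 = (x_2 − 1)/2 = -7/13
  x_3 = -7/13;  a_3 = 1;  x_4 = (x_3 − 1)/2 = -10/13
Digits: (1, 0, 1, 1).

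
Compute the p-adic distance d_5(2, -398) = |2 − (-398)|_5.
d_5(2, -398) = 1/25

Step 1 — x − y = 2 − (-398) = 400. Step 2 — v_5(400) = 2 (factor: 400 = (5^2 · 16); the sign does not affect v_p). Step 3 — |x − y|_5 = 5^{-2} = 1/25.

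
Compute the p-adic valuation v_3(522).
v_3(522) = 2

v_3(n) is the largest exponent k such that 3^k divides n. Factor out: 522 = 3^2 · 58. (Sign doesn't affect v_p.) So v_3(522) = 2.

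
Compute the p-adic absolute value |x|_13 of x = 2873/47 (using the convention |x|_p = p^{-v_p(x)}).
|2873/47|_13 = 1/169

Step 1 — compute v_13(x) by factoring powers of 13 out of the numerator and denominator: v_13(2873/47) = 2. Step 2 — apply |x|_p = p^{-v_p(x)} = 13^{-2} = 1/169.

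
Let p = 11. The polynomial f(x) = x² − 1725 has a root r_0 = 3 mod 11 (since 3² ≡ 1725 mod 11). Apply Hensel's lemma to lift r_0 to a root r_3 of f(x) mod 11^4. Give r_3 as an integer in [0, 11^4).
r_3 = 4403 (mod 14641)

Hensel's recurrence: r_{i+1} = r_i − f(r_i)·(f′(r_i))^{-1} mod 11^{i+2}, with f′(x) = 2x. Iterate:
  r_0 = 3 (mod 11)
  r_1 = 47 (mod 121)
  r_2 = 410 (mod 1331)
  r_3 = 4403 (mod 14641)
Final: r_3 = 4403, and one checks f(r_3) ≡ 0 mod 11^4.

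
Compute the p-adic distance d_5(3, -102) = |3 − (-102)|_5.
d_5(3, -102) = 1/5

Step 1 — x − y = 3 − (-102) = 105. Step 2 — v_5(105) = 1 (factor: 105 = (5^1 · 21); the sign does not affect v_p). Step 3 — |x − y|_5 = 5^{-1} = 1/5.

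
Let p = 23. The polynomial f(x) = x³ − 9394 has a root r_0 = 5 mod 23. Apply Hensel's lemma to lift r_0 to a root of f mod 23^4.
r_3 = 66705 (mod 279841)

Hensel: r_{i+1} = r_i − f(r_i)/f′(r_i) mod 23^{i+2}, where f′(x) = 3x². Iterate:
  r_0 = 5 (mod 23)
  r_1 = 51 (mod 529)
  r_2 = 5870 (mod 12167)
  r_3 = 66705 (mod 279841)
Final: r = 66705 with f(r) ≡ 0 mod 23^4.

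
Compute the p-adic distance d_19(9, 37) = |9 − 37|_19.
d_19(9, 37) = 1

Step 1 — x − y = 9 − 37 = -28. Step 2 — v_19(-28) = 0 (factor: -28 = −(19^0 · 28); the sign does not affect v_p). Step 3 — |x − y|_19 = 19^{0} = 1.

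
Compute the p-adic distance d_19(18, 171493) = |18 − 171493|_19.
d_19(18, 171493) = 1/6859

Step 1 — x − y = 18 − 171493 = -171475. Step 2 — v_19(-171475) = 3 (factor: -171475 = −(19^3 · 25); the sign does not affect v_p). Step 3 — |x − y|_19 = 19^{-3} = 1/6859.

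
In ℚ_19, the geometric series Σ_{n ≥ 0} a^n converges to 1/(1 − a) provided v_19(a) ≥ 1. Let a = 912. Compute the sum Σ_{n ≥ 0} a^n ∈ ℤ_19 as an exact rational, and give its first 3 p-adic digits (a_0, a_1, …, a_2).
Σ a^n = 1/(1 − a) = -1/911;  first 3 digits = (1, 10, 7)

v_19(a) = 1 ≥ 1, so the series converges in ℤ_19 to 1/(1 − a) = 1/(1 − 912) = -1/911. Expand this rational in ℤ_19: compute digits iteratively via d_i = x_i mod 19, x_{i+1} = (x_i − d_i)/19. The first 3 digits are (1, 10, 7).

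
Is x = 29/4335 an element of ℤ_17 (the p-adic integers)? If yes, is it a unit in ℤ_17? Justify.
x ∉ ℤ_17 (v_17(x) = -2 < 0)

ℤ_17 = {x ∈ ℚ_17 : v_17(x) ≥ 0} and ℤ_17^× = {x ∈ ℤ_17 : v_17(x) = 0}. Here v_17(29/4335) = v_17(num) − v_17(den) = -2; compare against these criteria.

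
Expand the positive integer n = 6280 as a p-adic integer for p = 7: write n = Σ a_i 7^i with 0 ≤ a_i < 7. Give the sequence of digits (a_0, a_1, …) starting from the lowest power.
(a_0, a_1, …) = (1, 1, 2, 4, 2)

Repeated division by 7 gives the digits low-to-high: 6280 = 1 + 1·7^1 + 2·7^2 + 4·7^3 + 2·7^4. Digit sequence: (1, 1, 2, 4, 2).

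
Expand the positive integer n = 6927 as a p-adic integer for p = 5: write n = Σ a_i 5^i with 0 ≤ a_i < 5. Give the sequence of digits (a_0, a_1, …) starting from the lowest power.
(a_0, a_1, …) = (2, 0, 2, 0, 1, 2)

Repeated division by 5 gives the digits low-to-high: 6927 = 2 + 2·5^2 + 1·5^4 + 2·5^5. Digit sequence: (2, 0, 2, 0, 1, 2).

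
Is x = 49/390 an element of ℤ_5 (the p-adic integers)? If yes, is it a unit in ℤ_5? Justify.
x ∉ ℤ_5 (v_5(x) = -1 < 0)

ℤ_5 = {x ∈ ℚ_5 : v_5(x) ≥ 0} and ℤ_5^× = {x ∈ ℤ_5 : v_5(x) = 0}. Here v_5(49/390) = v_5(num) − v_5(den) = -1; compare against these criteria.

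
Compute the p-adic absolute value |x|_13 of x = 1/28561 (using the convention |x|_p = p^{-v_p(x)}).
|1/28561|_13 = 28561

Step 1 — compute v_13(x) by factoring powers of 13 out of the numerator and denominator: v_13(1/28561) = -4. Step 2 — apply |x|_p = p^{-v_p(x)} = 13^{4} = 28561.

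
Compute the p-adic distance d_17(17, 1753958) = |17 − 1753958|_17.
d_17(17, 1753958) = 1/83521

Step 1 — x − y = 17 − 1753958 = -1753941. Step 2 — v_17(-1753941) = 4 (factor: -1753941 = −(17^4 · 21); the sign does not affect v_p). Step 3 — |x − y|_17 = 17^{-4} = 1/83521.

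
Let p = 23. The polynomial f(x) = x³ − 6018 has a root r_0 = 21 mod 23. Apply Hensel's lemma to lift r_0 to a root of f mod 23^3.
r_2 = 3057 (mod 12167)

Hensel: r_{i+1} = r_i − f(r_i)/f′(r_i) mod 23^{i+2}, where f′(x) = 3x². Iterate:
  r_0 = 21 (mod 23)
  r_1 = 412 (mod 529)
  r_2 = 3057 (mod 12167)
Final: r = 3057 with f(r) ≡ 0 mod 23^3.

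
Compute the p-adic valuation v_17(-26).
v_17(-26) = 0

v_17(n) is the largest exponent k such that 17^k divides n. Factor out: -26 = -17^0 · 26. (Sign doesn't affect v_p.) So v_17(-26) = 0.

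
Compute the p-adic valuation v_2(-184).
v_2(-184) = 3

v_2(n) is the largest exponent k such that 2^k divides n. Factor out: -184 = -2^3 · 23. (Sign doesn't affect v_p.) So v_2(-184) = 3.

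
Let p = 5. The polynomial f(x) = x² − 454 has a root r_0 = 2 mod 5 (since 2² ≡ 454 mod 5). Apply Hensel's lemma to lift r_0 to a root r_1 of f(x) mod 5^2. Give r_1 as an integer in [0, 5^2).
r_1 = 2 (mod 25)

Hensel's recurrence: r_{i+1} = r_i − f(r_i)·(f′(r_i))^{-1} mod 5^{i+2}, with f′(x) = 2x. Iterate:
  r_0 = 2 (mod 5)
  r_1 = 2 (mod 25)
Final: r_1 = 2, and one checks f(r_1) ≡ 0 mod 5^2.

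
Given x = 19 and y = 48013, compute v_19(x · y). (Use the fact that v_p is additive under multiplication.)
v_19(912247) = 4

v_p(x) = 1 (factor: 19 = 19^1 · 1); v_p(y) = 3 (factor: 48013 = 19^3 · 7). Additivity: v_p(xy) = v_p(x) + v_p(y) = 1 + 3 = 4. (Direct check: xy = 912247 = 19^4 · (7).)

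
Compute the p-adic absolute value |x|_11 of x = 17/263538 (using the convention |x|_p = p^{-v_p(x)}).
|17/263538|_11 = 14641

Step 1 — compute v_11(x) by factoring powers of 11 out of the numerator and denominator: v_11(17/263538) = -4. Step 2 — apply |x|_p = p^{-v_p(x)} = 11^{4} = 14641.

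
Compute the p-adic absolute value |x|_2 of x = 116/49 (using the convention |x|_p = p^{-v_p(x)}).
|116/49|_2 = 1/4

Step 1 — compute v_2(x) by factoring powers of 2 out of the numerator and denominator: v_2(116/49) = 2. Step 2 — apply |x|_p = p^{-v_p(x)} = 2^{-2} = 1/4.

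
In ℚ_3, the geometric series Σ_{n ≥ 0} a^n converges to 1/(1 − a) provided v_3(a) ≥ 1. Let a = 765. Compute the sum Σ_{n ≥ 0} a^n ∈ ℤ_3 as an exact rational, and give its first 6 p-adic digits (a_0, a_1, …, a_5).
Σ a^n = 1/(1 − a) = -1/764;  first 6 digits = (1, 0, 1, 1, 1, 2)

v_3(a) = 2 ≥ 1, so the series converges in ℤ_3 to 1/(1 − a) = 1/(1 − 765) = -1/764. Expand this rational in ℤ_3: compute digits iteratively via d_i = x_i mod 3, x_{i+1} = (x_i − d_i)/3. The first 6 digits are (1, 0, 1, 1, 1, 2).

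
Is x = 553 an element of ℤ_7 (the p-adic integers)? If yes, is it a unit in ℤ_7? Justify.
x ∈ ℤ_7 but not a unit; v_7(x) = 1 > 0

ℤ_7 = {x ∈ ℚ_7 : v_7(x) ≥ 0} and ℤ_7^× = {x ∈ ℤ_7 : v_7(x) = 0}. Here v_7(553) = v_7(num) − v_7(den) = 1; compare against these criteria.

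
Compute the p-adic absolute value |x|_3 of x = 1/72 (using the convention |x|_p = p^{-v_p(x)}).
|1/72|_3 = 9

Step 1 — compute v_3(x) by factoring powers of 3 out of the numerator and denominator: v_3(1/72) = -2. Step 2 — apply |x|_p = p^{-v_p(x)} = 3^{2} = 9.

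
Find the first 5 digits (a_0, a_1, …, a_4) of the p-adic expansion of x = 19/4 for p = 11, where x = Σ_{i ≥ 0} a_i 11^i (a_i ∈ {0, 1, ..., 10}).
(a_0, …, a_4) = (2, 3, 8, 2, 8)

v_11(19/4) = 0 (numerator and denominator both coprime to 11), so x ∈ ℤ_11^×. Compute digits iteratively via a_i = x_i mod 11, x_{i+1} = (x_i − a_i)/11, with x_0 = x:
  x_0 = 19/4;  a_0 = 2;  x_1 = (x_0 − 2)/11 = 1/4
  x_1 = 1/4;  a_1 = 3;  x_2 = (x_1 − 3)/11 = -1/4
  x_2 = -1/4;  a_2 = 8;  x_3 = (x_2 − 8)/11 = -3/4
  x_3 = -3/4;  a_3 = 2;  x_4 = (x_3 − 2)/11 = -1/4
  x_4 = -1/4;  a_4 = 8;  x_5 = (x_4 − 8)/11 = -3/4
Digits: (2, 3, 8, 2, 8).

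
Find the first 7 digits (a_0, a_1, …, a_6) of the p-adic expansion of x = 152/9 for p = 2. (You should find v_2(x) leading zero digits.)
(a_0, …, a_6) = (0, 0, 0, 1, 1, 0, 1)

v_2(152/9) = 3, so a_0 = ... = a_2 = 0. Factor out: x = 2^3 · u with u = 19/9 a unit in ℤ_2. Expand u iteratively via a_{v+i} = u_i mod 2, u_{i+1} = (u_i − a_{v+i})/2:
  u_0 = 19/9;  a_3 = 1;  u_1 = (u_0 − 1)/2 = 5/9
  u_1 = 5/9;  a_4 = 1;  u_2 = (u_1 − 1)/2 = -2/9
  u_2 = -2/9;  a_5 = 0;  u_3 = (u_2 − 0)/2 = -1/9
  u_3 = -1/9;  a_6 = 1;  u_4 = (u_3 − 1)/2 = -5/9
Digits: (0, 0, 0, 1, 1, 0, 1).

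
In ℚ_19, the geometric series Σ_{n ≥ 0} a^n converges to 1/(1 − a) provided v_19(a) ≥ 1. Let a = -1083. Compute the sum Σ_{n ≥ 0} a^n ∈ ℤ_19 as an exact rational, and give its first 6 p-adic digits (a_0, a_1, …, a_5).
Σ a^n = 1/(1 − a) = 1/1084;  first 6 digits = (1, 0, 16, 18, 8, 0)

v_19(a) = 2 ≥ 1, so the series converges in ℤ_19 to 1/(1 − a) = 1/(1 − (-1083)) = 1/1084. Expand this rational in ℤ_19: compute digits iteratively via d_i = x_i mod 19, x_{i+1} = (x_i − d_i)/19. The first 6 digits are (1, 0, 16, 18, 8, 0).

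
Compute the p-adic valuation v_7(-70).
v_7(-70) = 1

v_7(n) is the largest exponent k such that 7^k divides n. Factor out: -70 = -7^1 · 10. (Sign doesn't affect v_p.) So v_7(-70) = 1.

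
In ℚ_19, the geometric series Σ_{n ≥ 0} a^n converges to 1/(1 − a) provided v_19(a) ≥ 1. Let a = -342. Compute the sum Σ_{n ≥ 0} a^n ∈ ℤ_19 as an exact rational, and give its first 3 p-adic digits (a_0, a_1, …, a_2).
Σ a^n = 1/(1 − a) = 1/343;  first 3 digits = (1, 1, 0)

v_19(a) = 1 ≥ 1, so the series converges in ℤ_19 to 1/(1 − a) = 1/(1 − (-342)) = 1/343. Expand this rational in ℤ_19: compute digits iteratively via d_i = x_i mod 19, x_{i+1} = (x_i − d_i)/19. The first 3 digits are (1, 1, 0).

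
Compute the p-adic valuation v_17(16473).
v_17(16473) = 2

v_17(n) is the largest exponent k such that 17^k divides n. Factor out: 16473 = 17^2 · 57. (Sign doesn't affect v_p.) So v_17(16473) = 2.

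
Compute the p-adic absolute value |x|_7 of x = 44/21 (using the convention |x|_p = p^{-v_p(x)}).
|44/21|_7 = 7

Step 1 — compute v_7(x) by factoring powers of 7 out of the numerator and denominator: v_7(44/21) = -1. Step 2 — apply |x|_p = p^{-v_p(x)} = 7^{1} = 7.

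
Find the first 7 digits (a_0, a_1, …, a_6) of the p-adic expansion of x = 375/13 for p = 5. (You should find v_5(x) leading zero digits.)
(a_0, …, a_6) = (0, 0, 0, 1, 1, 4, 3)

v_5(375/13) = 3, so a_0 = ... = a_2 = 0. Factor out: x = 5^3 · u with u = 3/13 a unit in ℤ_5. Expand u iteratively via a_{v+i} = u_i mod 5, u_{i+1} = (u_i − a_{v+i})/5:
  u_0 = 3/13;  a_3 = 1;  u_1 = (u_0 − 1)/5 = -2/13
  u_1 = -2/13;  a_4 = 1;  u_2 = (u_1 − 1)/5 = -3/13
  u_2 = -3/13;  a_5 = 4;  u_3 = (u_2 − 4)/5 = -11/13
  u_3 = -11/13;  a_6 = 3;  u_4 = (u_3 − 3)/5 = -10/13
Digits: (0, 0, 0, 1, 1, 4, 3).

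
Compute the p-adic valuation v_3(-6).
v_3(-6) = 1

v_3(n) is the largest exponent k such that 3^k divides n. Factor out: -6 = -3^1 · 2. (Sign doesn't affect v_p.) So v_3(-6) = 1.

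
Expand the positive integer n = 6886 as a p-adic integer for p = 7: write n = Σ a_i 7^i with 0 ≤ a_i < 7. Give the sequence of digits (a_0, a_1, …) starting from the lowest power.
(a_0, a_1, …) = (5, 3, 0, 6, 2)

Repeated division by 7 gives the digits low-to-high: 6886 = 5 + 3·7^1 + 6·7^3 + 2·7^4. Digit sequence: (5, 3, 0, 6, 2).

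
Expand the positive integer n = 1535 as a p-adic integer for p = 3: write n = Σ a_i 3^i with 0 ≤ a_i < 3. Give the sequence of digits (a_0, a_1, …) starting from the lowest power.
(a_0, a_1, …) = (2, 1, 2, 2, 0, 0, 2)

Repeated division by 3 gives the digits low-to-high: 1535 = 2 + 1·3^1 + 2·3^2 + 2·3^3 + 2·3^6. Digit sequence: (2, 1, 2, 2, 0, 0, 2).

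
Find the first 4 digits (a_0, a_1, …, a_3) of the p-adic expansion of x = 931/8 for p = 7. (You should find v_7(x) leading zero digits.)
(a_0, …, a_3) = (0, 0, 5, 4)

v_7(931/8) = 2, so a_0 = ... = a_1 = 0. Factor out: x = 7^2 · u with u = 19/8 a unit in ℤ_7. Expand u iteratively via a_{v+i} = u_i mod 7, u_{i+1} = (u_i − a_{v+i})/7:
  u_0 = 19/8;  a_2 = 5;  u_1 = (u_0 − 5)/7 = -3/8
  u_1 = -3/8;  a_3 = 4;  u_2 = (u_1 − 4)/7 = -5/8
Digits: (0, 0, 5, 4).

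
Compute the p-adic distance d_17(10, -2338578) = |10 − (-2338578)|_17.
d_17(10, -2338578) = 1/83521

Step 1 — x − y = 10 − (-2338578) = 2338588. Step 2 — v_17(2338588) = 4 (factor: 2338588 = (17^4 · 28); the sign does not affect v_p). Step 3 — |x − y|_17 = 17^{-4} = 1/83521.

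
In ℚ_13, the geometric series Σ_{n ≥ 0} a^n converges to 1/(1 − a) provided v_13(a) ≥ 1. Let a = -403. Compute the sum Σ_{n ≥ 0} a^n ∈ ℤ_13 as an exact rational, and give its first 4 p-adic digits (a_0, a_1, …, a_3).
Σ a^n = 1/(1 − a) = 1/404;  first 4 digits = (1, 8, 9, 0)

v_13(a) = 1 ≥ 1, so the series converges in ℤ_13 to 1/(1 − a) = 1/(1 − (-403)) = 1/404. Expand this rational in ℤ_13: compute digits iteratively via d_i = x_i mod 13, x_{i+1} = (x_i − d_i)/13. The first 4 digits are (1, 8, 9, 0).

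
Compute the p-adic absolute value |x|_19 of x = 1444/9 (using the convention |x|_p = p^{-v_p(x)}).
|1444/9|_19 = 1/361

Step 1 — compute v_19(x) by factoring powers of 19 out of the numerator and denominator: v_19(1444/9) = 2. Step 2 — apply |x|_p = p^{-v_p(x)} = 19^{-2} = 1/361.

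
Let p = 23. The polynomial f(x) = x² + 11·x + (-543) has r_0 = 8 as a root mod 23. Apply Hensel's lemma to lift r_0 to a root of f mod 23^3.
r_2 = 767 (mod 12167)

Hensel: r_{i+1} = r_i − f(r_i)·(f′(r_i))^{-1} mod 23^{i+2}, f′(x) = 2x + 11. Iterate:
  r_0 = 8 (mod 23)
  r_1 = 238 (mod 529)
  r_2 = 767 (mod 12167)
Final: r = 767 satisfies f(r) ≡ 0 mod 23^3.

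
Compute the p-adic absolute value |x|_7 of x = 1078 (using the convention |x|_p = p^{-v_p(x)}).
|1078|_7 = 1/49

Step 1 — compute v_7(x) by factoring powers of 7 out of the numerator and denominator: v_7(1078) = 2. Step 2 — apply |x|_p = p^{-v_p(x)} = 7^{-2} = 1/49.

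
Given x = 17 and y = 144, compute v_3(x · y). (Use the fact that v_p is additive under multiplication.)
v_3(2448) = 2

v_p(x) = 0 (factor: 17 = 3^0 · 17); v_p(y) = 2 (factor: 144 = 3^2 · 16). Additivity: v_p(xy) = v_p(x) + v_p(y) = 0 + 2 = 2. (Direct check: xy = 2448 = 3^2 · (272).)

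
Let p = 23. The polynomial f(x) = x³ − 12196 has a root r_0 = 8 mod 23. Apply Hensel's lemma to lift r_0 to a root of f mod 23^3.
r_2 = 8081 (mod 12167)

Hensel: r_{i+1} = r_i − f(r_i)/f′(r_i) mod 23^{i+2}, where f′(x) = 3x². Iterate:
  r_0 = 8 (mod 23)
  r_1 = 146 (mod 529)
  r_2 = 8081 (mod 12167)
Final: r = 8081 with f(r) ≡ 0 mod 23^3.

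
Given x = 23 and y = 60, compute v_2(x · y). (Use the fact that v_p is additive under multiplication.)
v_2(1380) = 2

v_p(x) = 0 (factor: 23 = 2^0 · 23); v_p(y) = 2 (factor: 60 = 2^2 · 15). Additivity: v_p(xy) = v_p(x) + v_p(y) = 0 + 2 = 2. (Direct check: xy = 1380 = 2^2 · (345).)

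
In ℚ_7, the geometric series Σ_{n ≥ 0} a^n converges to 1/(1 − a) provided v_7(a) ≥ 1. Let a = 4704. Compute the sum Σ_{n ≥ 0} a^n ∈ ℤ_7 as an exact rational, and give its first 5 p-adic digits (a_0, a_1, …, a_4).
Σ a^n = 1/(1 − a) = -1/4703;  first 5 digits = (1, 0, 5, 6, 5)

v_7(a) = 2 ≥ 1, so the series converges in ℤ_7 to 1/(1 − a) = 1/(1 − 4704) = -1/4703. Expand this rational in ℤ_7: compute digits iteratively via d_i = x_i mod 7, x_{i+1} = (x_i − d_i)/7. The first 5 digits are (1, 0, 5, 6, 5).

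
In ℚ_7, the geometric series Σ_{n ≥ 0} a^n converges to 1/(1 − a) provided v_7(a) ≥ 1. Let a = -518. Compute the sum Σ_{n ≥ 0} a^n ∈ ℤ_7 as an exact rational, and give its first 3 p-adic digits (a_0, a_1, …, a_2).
Σ a^n = 1/(1 − a) = 1/519;  first 3 digits = (1, 3, 5)

v_7(a) = 1 ≥ 1, so the series converges in ℤ_7 to 1/(1 − a) = 1/(1 − (-518)) = 1/519. Expand this rational in ℤ_7: compute digits iteratively via d_i = x_i mod 7, x_{i+1} = (x_i − d_i)/7. The first 3 digits are (1, 3, 5).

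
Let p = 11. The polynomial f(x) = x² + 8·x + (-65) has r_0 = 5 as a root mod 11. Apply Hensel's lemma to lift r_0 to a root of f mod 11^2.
r_1 = 5 (mod 121)

Hensel: r_{i+1} = r_i − f(r_i)·(f′(r_i))^{-1} mod 11^{i+2}, f′(x) = 2x + 8. Iterate:
  r_0 = 5 (mod 11)
  r_1 = 5 (mod 121)
Final: r = 5 satisfies f(r) ≡ 0 mod 11^2.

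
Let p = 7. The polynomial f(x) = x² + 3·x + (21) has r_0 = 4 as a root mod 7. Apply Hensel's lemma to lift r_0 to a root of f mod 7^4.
r_3 = 1964 (mod 2401)

Hensel: r_{i+1} = r_i − f(r_i)·(f′(r_i))^{-1} mod 7^{i+2}, f′(x) = 2x + 3. Iterate:
  r_0 = 4 (mod 7)
  r_1 = 4 (mod 49)
  r_2 = 249 (mod 343)
  r_3 = 1964 (mod 2401)
Final: r = 1964 satisfies f(r) ≡ 0 mod 7^4.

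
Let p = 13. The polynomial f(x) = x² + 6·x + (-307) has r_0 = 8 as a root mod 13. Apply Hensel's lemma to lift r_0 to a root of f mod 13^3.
r_2 = 1438 (mod 2197)

Hensel: r_{i+1} = r_i − f(r_i)·(f′(r_i))^{-1} mod 13^{i+2}, f′(x) = 2x + 6. Iterate:
  r_0 = 8 (mod 13)
  r_1 = 86 (mod 169)
  r_2 = 1438 (mod 2197)
Final: r = 1438 satisfies f(r) ≡ 0 mod 13^3.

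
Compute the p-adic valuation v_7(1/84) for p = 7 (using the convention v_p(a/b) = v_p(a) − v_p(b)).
v_7(1/84) = -1

Factor powers of 7 from the numerator and denominator of the reduced fraction: 1 = 7^0 · 1 and 84 = 7^1 · 12. Apply v_p(a/b) = v_p(a) − v_p(b): v_7(1/84) = 0 − 1 = -1.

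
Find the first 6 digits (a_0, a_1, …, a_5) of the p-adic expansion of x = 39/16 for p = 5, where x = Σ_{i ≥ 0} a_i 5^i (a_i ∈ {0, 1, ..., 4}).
(a_0, …, a_5) = (4, 0, 4, 2, 1, 0)

v_5(39/16) = 0 (numerator and denominator both coprime to 5), so x ∈ ℤ_5^×. Compute digits iteratively via a_i = x_i mod 5, x_{i+1} = (x_i − a_i)/5, with x_0 = x:
  x_0 = 39/16;  a_0 = 4;  x_1 = (x_0 − 4)/5 = -5/16
  x_1 = -5/16;  a_1 = 0;  x_2 = (x_1 − 0)/5 = -1/16
  x_2 = -1/16;  a_2 = 4;  x_3 = (x_2 − 4)/5 = -13/16
  x_3 = -13/16;  a_3 = 2;  x_4 = (x_3 − 2)/5 = -9/16
  x_4 = -9/16;  a_4 = 1;  x_5 = (x_4 − 1)/5 = -5/16
  x_5 = -5/16;  a_5 = 0;  x_6 = (x_5 − 0)/5 = -1/16
Digits: (4, 0, 4, 2, 1, 0).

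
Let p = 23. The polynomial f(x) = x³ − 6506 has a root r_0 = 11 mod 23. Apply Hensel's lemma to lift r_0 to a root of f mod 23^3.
r_2 = 9027 (mod 12167)

Hensel: r_{i+1} = r_i − f(r_i)/f′(r_i) mod 23^{i+2}, where f′(x) = 3x². Iterate:
  r_0 = 11 (mod 23)
  r_1 = 34 (mod 529)
  r_2 = 9027 (mod 12167)
Final: r = 9027 with f(r) ≡ 0 mod 23^3.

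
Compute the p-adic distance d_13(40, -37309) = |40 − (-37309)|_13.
d_13(40, -37309) = 1/2197

Step 1 — x − y = 40 − (-37309) = 37349. Step 2 — v_13(37349) = 3 (factor: 37349 = (13^3 · 17); the sign does not affect v_p). Step 3 — |x − y|_13 = 13^{-3} = 1/2197.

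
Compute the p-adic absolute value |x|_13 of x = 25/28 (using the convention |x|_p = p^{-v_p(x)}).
|25/28|_13 = 1

Step 1 — compute v_13(x) by factoring powers of 13 out of the numerator and denominator: v_13(25/28) = 0. Step 2 — apply |x|_p = p^{-v_p(x)} = 13^{0} = 1.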